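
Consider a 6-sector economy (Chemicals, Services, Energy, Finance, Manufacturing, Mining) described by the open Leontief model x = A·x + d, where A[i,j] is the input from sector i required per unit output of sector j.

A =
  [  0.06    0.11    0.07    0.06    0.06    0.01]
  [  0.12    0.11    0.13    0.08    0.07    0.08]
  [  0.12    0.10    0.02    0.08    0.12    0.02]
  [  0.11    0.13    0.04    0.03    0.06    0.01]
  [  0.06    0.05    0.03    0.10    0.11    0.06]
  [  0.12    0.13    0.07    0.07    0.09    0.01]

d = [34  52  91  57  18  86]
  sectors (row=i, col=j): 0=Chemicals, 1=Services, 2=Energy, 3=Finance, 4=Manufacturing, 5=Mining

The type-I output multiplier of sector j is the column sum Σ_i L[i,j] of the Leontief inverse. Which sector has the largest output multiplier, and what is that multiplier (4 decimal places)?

Form M = I − A:
  [  0.94   -0.11   -0.07   -0.06   -0.06   -0.01]
  [ -0.12    0.89   -0.13   -0.08   -0.07   -0.08]
  [ -0.12   -0.10    0.98   -0.08   -0.12   -0.02]
  [ -0.11   -0.13   -0.04    0.97   -0.06   -0.01]
  [ -0.06   -0.05   -0.03   -0.10    0.89   -0.06]
  [ -0.12   -0.13   -0.07   -0.07   -0.09    0.99]
Leontief inverse L = M⁻¹:
  [  1.1263    0.1798    0.1149    0.1086    0.1166    0.0364]
  [  0.2246    1.2223    0.1978    0.1559    0.1602    0.1163]
  [  0.1951    0.1830    1.0736    0.1387    0.1868    0.0512]
  [  0.1759    0.2017    0.0897    1.0806    0.1165    0.0379]
  [  0.1286    0.1245    0.0738    0.1512    1.1708    0.0853]
  [  0.2039    0.2208    0.1289    0.1336    0.1631    1.0438]
Total output x = L · d:
  x_0 = 1.1263·34 + 0.1798·52 + 0.1149·91 + 0.1086·57 + 0.1166·18 + 0.0364·86 = 69.5197
  x_1 = 0.2246·34 + 1.2223·52 + 0.1978·91 + 0.1559·57 + 0.1602·18 + 0.1163·86 = 110.9720
  x_2 = 0.1951·34 + 0.1830·52 + 1.0736·91 + 0.1387·57 + 0.1868·18 + 0.0512·86 = 129.5174
  x_3 = 0.1759·34 + 0.2017·52 + 0.0897·91 + 1.0806·57 + 0.1165·18 + 0.0379·86 = 91.5822
  x_4 = 0.1286·34 + 0.1245·52 + 0.0738·91 + 0.1512·57 + 1.1708·18 + 0.0853·86 = 54.5970
  x_5 = 0.2039·34 + 0.2208·52 + 0.1289·91 + 0.1336·57 + 0.1631·18 + 1.0438·86 = 130.4641
Output multipliers (column sums of L):
  Chemicals: 2.0545
  Services: 2.1322
  Energy: 1.6787
  Finance: 1.7686
  Manufacturing: 1.9140
  Mining: 1.3709

Services (2.1322)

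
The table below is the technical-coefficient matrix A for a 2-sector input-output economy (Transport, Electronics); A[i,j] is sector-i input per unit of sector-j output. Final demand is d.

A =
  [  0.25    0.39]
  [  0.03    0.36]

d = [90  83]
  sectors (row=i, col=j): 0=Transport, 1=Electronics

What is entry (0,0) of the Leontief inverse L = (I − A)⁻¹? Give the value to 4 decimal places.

L[0,0] = 1.3666

Form M = I − A:
  [  0.75   -0.39]
  [ -0.03    0.64]
Leontief inverse L = M⁻¹:
  [  1.3666    0.8328]
  [  0.0641    1.6015]
Total output x = L · d:
  x_0 = 1.3666·90 + 0.8328·83 = 192.1204
  x_1 = 0.0641·90 + 1.6015·83 = 138.6931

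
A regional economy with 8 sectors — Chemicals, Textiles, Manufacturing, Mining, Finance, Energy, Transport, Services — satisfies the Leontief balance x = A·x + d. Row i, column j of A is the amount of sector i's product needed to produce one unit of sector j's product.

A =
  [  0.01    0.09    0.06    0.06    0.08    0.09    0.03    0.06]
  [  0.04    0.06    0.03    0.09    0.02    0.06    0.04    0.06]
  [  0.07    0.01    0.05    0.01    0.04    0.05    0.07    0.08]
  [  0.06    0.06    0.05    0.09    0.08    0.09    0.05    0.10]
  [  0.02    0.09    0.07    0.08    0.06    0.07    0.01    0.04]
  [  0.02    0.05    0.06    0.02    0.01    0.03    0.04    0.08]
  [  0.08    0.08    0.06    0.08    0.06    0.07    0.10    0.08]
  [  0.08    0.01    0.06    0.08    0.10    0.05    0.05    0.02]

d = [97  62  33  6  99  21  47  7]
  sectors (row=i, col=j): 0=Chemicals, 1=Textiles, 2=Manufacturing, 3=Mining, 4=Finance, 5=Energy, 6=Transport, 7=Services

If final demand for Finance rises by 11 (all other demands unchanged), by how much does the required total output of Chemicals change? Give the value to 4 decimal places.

Form M = I − A:
  [  0.99   -0.09   -0.06   -0.06   -0.08   -0.09   -0.03   -0.06]
  [ -0.04    0.94   -0.03   -0.09   -0.02   -0.06   -0.04   -0.06]
  [ -0.07   -0.01    0.95   -0.01   -0.04   -0.05   -0.07   -0.08]
  [ -0.06   -0.06   -0.05    0.91   -0.08   -0.09   -0.05   -0.10]
  [ -0.02   -0.09   -0.07   -0.08    0.94   -0.07   -0.01   -0.04]
  [ -0.02   -0.05   -0.06   -0.02   -0.01    0.97   -0.04   -0.08]
  [ -0.08   -0.08   -0.06   -0.08   -0.06   -0.07    0.90   -0.08]
  [ -0.08   -0.01   -0.06   -0.08   -0.10   -0.05   -0.05    0.98]
Leontief inverse L = M⁻¹:
  [  1.0504    0.1356    0.1065    0.1142    0.1248    0.1419    0.0698    0.1153]
  [  0.0762    1.1000    0.0699    0.1387    0.0623    0.1072    0.0761    0.1094]
  [  0.1042    0.0480    1.0899    0.0529    0.0816    0.0936    0.1052    0.1232]
  [  0.1103    0.1177    0.1088    1.1583    0.1410    0.1566    0.0996    0.1677]
  [  0.0569    0.1316    0.1120    0.1296    1.1013    0.1188    0.0463    0.0923]
  [  0.0501    0.0771    0.0905    0.0553    0.0424    1.0641    0.0694    0.1151]
  [  0.1350    0.1436    0.1221    0.1537    0.1245    0.1423    1.1563    0.1538]
  [  0.1172    0.0595    0.1073    0.1324    0.1482    0.1049    0.0883    1.0753]
Total output x = L · d:
  x_0 = 1.0504·97 + 0.1356·62 + 0.1065·33 + 0.1142·6 + 0.1248·99 + 0.1419·21 + 0.0698·47 + 0.1153·7 = 133.9141
  x_1 = 0.0762·97 + 1.1000·62 + 0.0699·33 + 0.1387·6 + 0.0623·99 + 0.1072·21 + 0.0761·47 + 0.1094·7 = 91.4984
  x_2 = 0.1042·97 + 0.0480·62 + 1.0899·33 + 0.0529·6 + 0.0816·99 + 0.0936·21 + 0.1052·47 + 0.1232·7 = 65.2182
  x_3 = 0.1103·97 + 0.1177·62 + 0.1088·33 + 1.1583·6 + 0.1410·99 + 0.1566·21 + 0.0996·47 + 0.1677·7 = 51.6330
  x_4 = 0.0569·97 + 0.1316·62 + 0.1120·33 + 0.1296·6 + 1.1013·99 + 0.1188·21 + 0.0463·47 + 0.0923·7 = 132.5040
  x_5 = 0.0501·97 + 0.0771·62 + 0.0905·33 + 0.0553·6 + 0.0424·99 + 1.0641·21 + 0.0694·47 + 0.1151·7 = 43.5740
  x_6 = 0.1350·97 + 0.1436·62 + 0.1221·33 + 0.1537·6 + 0.1245·99 + 0.1423·21 + 1.1563·47 + 0.1538·7 = 97.6807
  x_7 = 0.1172·97 + 0.0595·62 + 0.1073·33 + 0.1324·6 + 0.1482·99 + 0.1049·21 + 0.0883·47 + 1.0753·7 = 47.9439
Δx_0 = L[0,4] · Δd_4 = 0.1248 · 11 = 1.3724

1.3724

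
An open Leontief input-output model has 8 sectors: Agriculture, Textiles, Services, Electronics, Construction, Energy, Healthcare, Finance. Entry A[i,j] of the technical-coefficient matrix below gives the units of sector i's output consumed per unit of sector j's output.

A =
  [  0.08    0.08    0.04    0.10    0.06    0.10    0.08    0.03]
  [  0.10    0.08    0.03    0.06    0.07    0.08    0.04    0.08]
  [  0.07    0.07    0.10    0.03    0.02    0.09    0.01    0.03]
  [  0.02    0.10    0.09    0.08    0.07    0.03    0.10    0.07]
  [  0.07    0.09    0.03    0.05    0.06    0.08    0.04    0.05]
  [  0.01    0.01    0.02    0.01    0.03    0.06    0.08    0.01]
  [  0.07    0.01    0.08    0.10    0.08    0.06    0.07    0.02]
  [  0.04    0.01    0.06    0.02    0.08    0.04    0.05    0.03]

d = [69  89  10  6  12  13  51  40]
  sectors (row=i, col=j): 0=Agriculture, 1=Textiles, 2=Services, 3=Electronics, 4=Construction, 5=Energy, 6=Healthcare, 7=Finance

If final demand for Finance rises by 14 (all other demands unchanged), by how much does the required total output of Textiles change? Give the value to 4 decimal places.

Form M = I − A:
  [  0.92   -0.08   -0.04   -0.10   -0.06   -0.10   -0.08   -0.03]
  [ -0.10    0.92   -0.03   -0.06   -0.07   -0.08   -0.04   -0.08]
  [ -0.07   -0.07    0.90   -0.03   -0.02   -0.09   -0.01   -0.03]
  [ -0.02   -0.10   -0.09    0.92   -0.07   -0.03   -0.10   -0.07]
  [ -0.07   -0.09   -0.03   -0.05    0.94   -0.08   -0.04   -0.05]
  [ -0.01   -0.01   -0.02   -0.01   -0.03    0.94   -0.08   -0.01]
  [ -0.07   -0.01   -0.08   -0.10   -0.08   -0.06    0.93   -0.02]
  [ -0.04   -0.01   -0.06   -0.02   -0.08   -0.04   -0.05    0.97]
Leontief inverse L = M⁻¹:
  [  1.1384    0.1401    0.0971    0.1620    0.1213    0.1702    0.1462    0.0725]
  [  0.1563    1.1358    0.0808    0.1158    0.1283    0.1471    0.1002    0.1196]
  [  0.1131    0.1126    1.1405    0.0685    0.0590    0.1438    0.0523    0.0586]
  [  0.0816    0.1593    0.1511    1.1390    0.1314    0.0992    0.1583    0.1136]
  [  0.1195    0.1387    0.0737    0.0981    1.1101    0.1387    0.0918    0.0850]
  [  0.0319    0.0280    0.0425    0.0333    0.0531    1.0869    0.1050    0.0231]
  [  0.1198    0.0642    0.1336    0.1535    0.1311    0.1212    1.1253    0.0554]
  [  0.0746    0.0436    0.0932    0.0530    0.1132    0.0820    0.0835    1.0519]
Total output x = L · d:
  x_0 = 1.1384·69 + 0.1401·89 + 0.0971·10 + 0.1620·6 + 0.1213·12 + 0.1702·13 + 0.1462·51 + 0.0725·40 = 106.9838
  x_1 = 0.1563·69 + 1.1358·89 + 0.0808·10 + 0.1158·6 + 0.1283·12 + 0.1471·13 + 0.1002·51 + 0.1196·40 = 126.7217
  x_2 = 0.1131·69 + 0.1126·89 + 1.1405·10 + 0.0685·6 + 0.0590·12 + 0.1438·13 + 0.0523·51 + 0.0586·40 = 37.2275
  x_3 = 0.0816·69 + 0.1593·89 + 0.1511·10 + 1.1390·6 + 0.1314·12 + 0.0992·13 + 0.1583·51 + 0.1136·40 = 43.6352
  x_4 = 0.1195·69 + 0.1387·89 + 0.0737·10 + 0.0981·6 + 1.1101·12 + 0.1387·13 + 0.0918·51 + 0.0850·40 = 45.1207
  x_5 = 0.0319·69 + 0.0280·89 + 0.0425·10 + 0.0333·6 + 0.0531·12 + 1.0869·13 + 0.1050·51 + 0.0231·40 = 26.3638
  x_6 = 0.1198·69 + 0.0642·89 + 0.1336·10 + 0.1535·6 + 0.1311·12 + 0.1212·13 + 1.1253·51 + 0.0554·40 = 79.0001
  x_7 = 0.0746·69 + 0.0436·89 + 0.0932·10 + 0.0530·6 + 0.1132·12 + 0.0820·13 + 0.0835·51 + 1.0519·40 = 59.0383
Δx_1 = L[1,7] · Δd_7 = 0.1196 · 14 = 1.6738

1.6738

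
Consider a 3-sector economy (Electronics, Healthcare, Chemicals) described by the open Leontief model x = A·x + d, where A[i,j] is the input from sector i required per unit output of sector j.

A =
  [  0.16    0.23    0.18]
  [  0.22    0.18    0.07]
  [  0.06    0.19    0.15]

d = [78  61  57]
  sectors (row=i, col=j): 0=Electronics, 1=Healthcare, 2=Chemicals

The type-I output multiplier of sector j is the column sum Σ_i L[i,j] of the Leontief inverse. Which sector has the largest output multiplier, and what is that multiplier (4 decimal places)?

Form M = I − A:
  [  0.84   -0.23   -0.18]
  [ -0.22    0.82   -0.07]
  [ -0.06   -0.19    0.85]
Leontief inverse L = M⁻¹:
  [  1.3303    0.4469    0.3185]
  [  0.3720    1.3682    0.1915]
  [  0.1771    0.3374    1.2418]
Total output x = L · d:
  x_0 = 1.3303·78 + 0.4469·61 + 0.3185·57 = 149.1797
  x_1 = 0.3720·78 + 1.3682·61 + 0.1915·57 = 123.3921
  x_2 = 0.1771·78 + 0.3374·61 + 1.2418·57 = 105.1709
Output multipliers (column sums of L):
  Electronics: 1.8794
  Healthcare: 2.1525
  Chemicals: 1.7517

Healthcare (2.1525)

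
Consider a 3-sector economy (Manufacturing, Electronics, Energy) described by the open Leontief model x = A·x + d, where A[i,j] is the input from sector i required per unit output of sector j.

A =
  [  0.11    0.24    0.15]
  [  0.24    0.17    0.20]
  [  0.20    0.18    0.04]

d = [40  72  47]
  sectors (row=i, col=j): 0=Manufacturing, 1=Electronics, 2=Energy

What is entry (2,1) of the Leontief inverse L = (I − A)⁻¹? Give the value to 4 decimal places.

L[2,1] = 0.3584

Form M = I − A:
  [  0.89   -0.24   -0.15]
  [ -0.24    0.83   -0.20]
  [ -0.20   -0.18    0.96]
Leontief inverse L = M⁻¹:
  [  1.3098    0.4432    0.2970]
  [  0.4655    1.4193    0.3684]
  [  0.3602    0.3584    1.1726]
Total output x = L · d:
  x_0 = 1.3098·40 + 0.4432·72 + 0.2970·47 = 98.2589
  x_1 = 0.4655·40 + 1.4193·72 + 0.3684·47 = 138.1299
  x_2 = 0.3602·40 + 0.3584·72 + 1.1726·47 = 95.3283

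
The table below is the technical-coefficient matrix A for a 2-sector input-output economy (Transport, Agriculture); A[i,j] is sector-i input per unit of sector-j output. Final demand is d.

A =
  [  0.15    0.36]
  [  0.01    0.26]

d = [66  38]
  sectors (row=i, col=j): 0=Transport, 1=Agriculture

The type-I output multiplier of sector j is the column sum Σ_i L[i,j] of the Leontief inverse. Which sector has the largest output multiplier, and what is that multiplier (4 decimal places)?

Agriculture (1.9348)

Form M = I − A:
  [  0.85   -0.36]
  [ -0.01    0.74]
Leontief inverse L = M⁻¹:
  [  1.1832    0.5756]
  [  0.0160    1.3591]
Total output x = L · d:
  x_0 = 1.1832·66 + 0.5756·38 = 99.9680
  x_1 = 0.0160·66 + 1.3591·38 = 52.7023
Output multipliers (column sums of L):
  Transport: 1.1992
  Agriculture: 1.9348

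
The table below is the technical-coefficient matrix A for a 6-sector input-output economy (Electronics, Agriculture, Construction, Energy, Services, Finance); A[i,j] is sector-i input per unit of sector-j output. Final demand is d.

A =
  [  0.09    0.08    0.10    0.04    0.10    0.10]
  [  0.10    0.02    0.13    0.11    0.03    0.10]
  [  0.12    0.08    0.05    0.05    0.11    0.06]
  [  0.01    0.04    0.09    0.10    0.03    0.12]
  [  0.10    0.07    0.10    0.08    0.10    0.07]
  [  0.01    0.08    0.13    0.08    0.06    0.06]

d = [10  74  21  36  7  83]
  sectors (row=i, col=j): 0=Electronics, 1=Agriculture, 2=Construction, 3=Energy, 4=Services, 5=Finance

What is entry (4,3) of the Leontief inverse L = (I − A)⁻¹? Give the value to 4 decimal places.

Form M = I − A:
  [  0.91   -0.08   -0.10   -0.04   -0.10   -0.10]
  [ -0.10    0.98   -0.13   -0.11   -0.03   -0.10]
  [ -0.12   -0.08    0.95   -0.05   -0.11   -0.06]
  [ -0.01   -0.04   -0.09    0.90   -0.03   -0.12]
  [ -0.10   -0.07   -0.10   -0.08    0.90   -0.07]
  [ -0.01   -0.08   -0.13   -0.08   -0.06    0.94]
Leontief inverse L = M⁻¹:
  [  1.1625    0.1423    0.1950    0.1112    0.1733    0.1784]
  [  0.1617    1.0797    0.2157    0.1754    0.0979    0.1755]
  [  0.1875    0.1368    1.1393    0.1162    0.1775    0.1353]
  [  0.0536    0.0847    0.1594    1.1555    0.0787    0.1783]
  [  0.1726    0.1325    0.1951    0.1525    1.1738    0.1518]
  [  0.0676    0.1280    0.2040    0.1403    0.1163    1.1242]
Total output x = L · d:
  x_0 = 1.1625·10 + 0.1423·74 + 0.1950·21 + 0.1112·36 + 0.1733·7 + 0.1784·83 = 46.2682
  x_1 = 0.1617·10 + 1.0797·74 + 0.2157·21 + 0.1754·36 + 0.0979·7 + 0.1755·83 = 107.6132
  x_2 = 0.1875·10 + 0.1368·74 + 1.1393·21 + 0.1162·36 + 0.1775·7 + 0.1353·83 = 52.5737
  x_3 = 0.0536·10 + 0.0847·74 + 0.1594·21 + 1.1555·36 + 0.0787·7 + 0.1783·83 = 67.0995
  x_4 = 0.1726·10 + 0.1325·74 + 0.1951·21 + 0.1525·36 + 1.1738·7 + 0.1518·83 = 41.9306
  x_5 = 0.0676·10 + 0.1280·74 + 0.2040·21 + 0.1403·36 + 0.1163·7 + 1.1242·83 = 113.6065

L[4,3] = 0.1525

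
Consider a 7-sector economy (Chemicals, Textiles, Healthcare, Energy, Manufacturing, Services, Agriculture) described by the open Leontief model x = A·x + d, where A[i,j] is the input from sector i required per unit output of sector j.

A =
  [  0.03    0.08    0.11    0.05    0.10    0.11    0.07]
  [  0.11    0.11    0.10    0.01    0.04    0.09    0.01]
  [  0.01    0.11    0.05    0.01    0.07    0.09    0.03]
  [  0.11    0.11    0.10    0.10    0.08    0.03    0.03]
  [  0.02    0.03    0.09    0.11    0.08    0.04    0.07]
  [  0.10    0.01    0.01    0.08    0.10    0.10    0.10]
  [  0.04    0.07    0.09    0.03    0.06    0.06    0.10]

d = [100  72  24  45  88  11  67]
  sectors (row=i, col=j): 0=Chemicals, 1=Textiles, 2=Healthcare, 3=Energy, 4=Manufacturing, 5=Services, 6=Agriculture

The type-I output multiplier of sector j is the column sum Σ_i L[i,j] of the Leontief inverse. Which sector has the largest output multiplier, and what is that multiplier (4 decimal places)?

Form M = I − A:
  [  0.97   -0.08   -0.11   -0.05   -0.10   -0.11   -0.07]
  [ -0.11    0.89   -0.10   -0.01   -0.04   -0.09   -0.01]
  [ -0.01   -0.11    0.95   -0.01   -0.07   -0.09   -0.03]
  [ -0.11   -0.11   -0.10    0.90   -0.08   -0.03   -0.03]
  [ -0.02   -0.03   -0.09   -0.11    0.92   -0.04   -0.07]
  [ -0.10   -0.01   -0.01   -0.08   -0.10    0.90   -0.10]
  [ -0.04   -0.07   -0.09   -0.03   -0.06   -0.06    0.90]
Leontief inverse L = M⁻¹:
  [  1.0906    0.1525    0.1848    0.1070    0.1774    0.1872    0.1308]
  [  0.1628    1.1756    0.1659    0.0538    0.1079    0.1646    0.0597]
  [  0.0548    0.1579    1.1001    0.0469    0.1208    0.1441    0.0697]
  [  0.1735    0.1950    0.1868    1.1572    0.1598    0.1107    0.0852]
  [  0.0686    0.0937    0.1548    0.1587    1.1422    0.0970    0.1164]
  [  0.1563    0.0741    0.0854    0.1415    0.1769    1.1697    0.1643]
  [  0.0874    0.1317    0.1534    0.0722    0.1216    0.1237    1.1501]
Total output x = L · d:
  x_0 = 1.0906·100 + 0.1525·72 + 0.1848·24 + 0.1070·45 + 0.1774·88 + 0.1872·11 + 0.1308·67 = 155.7285
  x_1 = 0.1628·100 + 1.1756·72 + 0.1659·24 + 0.0538·45 + 0.1079·88 + 0.1646·11 + 0.0597·67 = 122.6227
  x_2 = 0.0548·100 + 0.1579·72 + 1.1001·24 + 0.0469·45 + 0.1208·88 + 0.1441·11 + 0.0697·67 = 62.2384
  x_3 = 0.1735·100 + 0.1950·72 + 0.1868·24 + 1.1572·45 + 0.1598·88 + 0.1107·11 + 0.0852·67 = 108.9360
  x_4 = 0.0686·100 + 0.0937·72 + 0.1548·24 + 0.1587·45 + 1.1422·88 + 0.0970·11 + 0.1164·67 = 133.8366
  x_5 = 0.1563·100 + 0.0741·72 + 0.0854·24 + 0.1415·45 + 0.1769·88 + 1.1697·11 + 0.1643·67 = 68.8299
  x_6 = 0.0874·100 + 0.1317·72 + 0.1534·24 + 0.0722·45 + 0.1216·88 + 0.1237·11 + 1.1501·67 = 114.2692
Output multipliers (column sums of L):
  Chemicals: 1.7940
  Textiles: 1.9804
  Healthcare: 2.0311
  Energy: 1.7373
  Manufacturing: 2.0066
  Services: 1.9970
  Agriculture: 1.7762

Healthcare (2.0311)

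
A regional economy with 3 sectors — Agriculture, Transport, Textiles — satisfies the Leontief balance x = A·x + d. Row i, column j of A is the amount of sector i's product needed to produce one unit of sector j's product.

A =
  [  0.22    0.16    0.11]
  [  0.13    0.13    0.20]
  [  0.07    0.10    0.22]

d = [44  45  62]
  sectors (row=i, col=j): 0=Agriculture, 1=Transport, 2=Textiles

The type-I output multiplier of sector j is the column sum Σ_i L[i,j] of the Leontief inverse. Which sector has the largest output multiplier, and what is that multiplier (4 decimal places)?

Textiles (1.9622)

Form M = I − A:
  [  0.78   -0.16   -0.11]
  [ -0.13    0.87   -0.20]
  [ -0.07   -0.10    0.78]
Leontief inverse L = M⁻¹:
  [  1.3520    0.2788    0.2622]
  [  0.2369    1.2332    0.3496]
  [  0.1517    0.1831    1.3504]
Total output x = L · d:
  x_0 = 1.3520·44 + 0.2788·45 + 0.2622·62 = 88.2888
  x_1 = 0.2369·44 + 1.2332·45 + 0.3496·62 = 87.5927
  x_2 = 0.1517·44 + 0.1831·45 + 1.3504·62 = 98.6404
Output multipliers (column sums of L):
  Agriculture: 1.7407
  Transport: 1.6951
  Textiles: 1.9622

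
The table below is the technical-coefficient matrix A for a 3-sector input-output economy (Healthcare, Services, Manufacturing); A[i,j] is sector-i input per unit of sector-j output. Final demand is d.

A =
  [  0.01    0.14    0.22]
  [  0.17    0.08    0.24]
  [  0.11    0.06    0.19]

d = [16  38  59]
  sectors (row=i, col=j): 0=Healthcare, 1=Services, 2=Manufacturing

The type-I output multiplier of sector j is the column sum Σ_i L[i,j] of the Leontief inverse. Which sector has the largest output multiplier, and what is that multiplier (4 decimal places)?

Form M = I − A:
  [  0.99   -0.14   -0.22]
  [ -0.17    0.92   -0.24]
  [ -0.11   -0.06    0.81]
Leontief inverse L = M⁻¹:
  [  1.0810    0.1873    0.3491]
  [  0.2427    1.1504    0.4068]
  [  0.1648    0.1106    1.3121]
Total output x = L · d:
  x_0 = 1.0810·16 + 0.1873·38 + 0.3491·59 = 45.0106
  x_1 = 0.2427·16 + 1.1504·38 + 0.4068·59 = 71.6013
  x_2 = 0.1648·16 + 0.1106·38 + 1.3121·59 = 84.2559
Output multipliers (column sums of L):
  Healthcare: 1.4886
  Services: 1.4484
  Manufacturing: 2.0680

Manufacturing (2.0680)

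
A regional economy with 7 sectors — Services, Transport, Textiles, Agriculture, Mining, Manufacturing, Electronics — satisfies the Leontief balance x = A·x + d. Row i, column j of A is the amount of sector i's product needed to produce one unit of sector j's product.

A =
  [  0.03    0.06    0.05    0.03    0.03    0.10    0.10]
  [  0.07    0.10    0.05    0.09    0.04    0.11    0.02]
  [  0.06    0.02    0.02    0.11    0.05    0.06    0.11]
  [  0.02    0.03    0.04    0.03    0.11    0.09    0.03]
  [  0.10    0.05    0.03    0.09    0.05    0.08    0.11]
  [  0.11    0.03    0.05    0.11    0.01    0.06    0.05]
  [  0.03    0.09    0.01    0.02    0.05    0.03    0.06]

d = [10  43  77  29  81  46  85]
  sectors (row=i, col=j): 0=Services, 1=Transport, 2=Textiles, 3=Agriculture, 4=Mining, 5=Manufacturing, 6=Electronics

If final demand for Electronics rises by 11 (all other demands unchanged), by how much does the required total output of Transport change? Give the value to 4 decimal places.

Form M = I − A:
  [  0.97   -0.06   -0.05   -0.03   -0.03   -0.10   -0.10]
  [ -0.07    0.90   -0.05   -0.09   -0.04   -0.11   -0.02]
  [ -0.06   -0.02    0.98   -0.11   -0.05   -0.06   -0.11]
  [ -0.02   -0.03   -0.04    0.97   -0.11   -0.09   -0.03]
  [ -0.10   -0.05   -0.03   -0.09    0.95   -0.08   -0.11]
  [ -0.11   -0.03   -0.05   -0.11   -0.01    0.94   -0.05]
  [ -0.03   -0.09   -0.01   -0.02   -0.05   -0.03    0.94]
Leontief inverse L = M⁻¹:
  [  1.0713    0.0980    0.0735    0.0757    0.0596    0.1470    0.1419]
  [  0.1208    1.1432    0.0826    0.1478    0.0789    0.1750    0.0701]
  [  0.0983    0.0588    1.0445    0.1508    0.0873    0.1108    0.1549]
  [  0.0621    0.0607    0.0620    1.0750    0.1375    0.1346    0.0727]
  [  0.1475    0.0977    0.0606    0.1413    1.0911    0.1426    0.1646]
  [  0.1465    0.0657    0.0762    0.1517    0.0457    1.1134    0.0953]
  [  0.0606    0.1218    0.0283    0.0534    0.0728    0.0686    1.0901]
Total output x = L · d:
  x_0 = 1.0713·10 + 0.0980·43 + 0.0735·77 + 0.0757·29 + 0.0596·81 + 0.1470·46 + 0.1419·85 = 46.4284
  x_1 = 0.1208·10 + 1.1432·43 + 0.0826·77 + 0.1478·29 + 0.0789·81 + 0.1750·46 + 0.0701·85 = 81.4103
  x_2 = 0.0983·10 + 0.0588·43 + 1.0445·77 + 0.1508·29 + 0.0873·81 + 0.1108·46 + 0.1549·85 = 113.6479
  x_3 = 0.0621·10 + 0.0607·43 + 0.0620·77 + 1.0750·29 + 0.1375·81 + 0.1346·46 + 0.0727·85 = 62.6902
  x_4 = 0.1475·10 + 0.0977·43 + 0.0606·77 + 0.1413·29 + 1.0911·81 + 0.1426·46 + 0.1646·85 = 123.3816
  x_5 = 0.1465·10 + 0.0657·43 + 0.0762·77 + 0.1517·29 + 0.0457·81 + 1.1134·46 + 0.0953·85 = 77.5806
  x_6 = 0.0606·10 + 0.1218·43 + 0.0283·77 + 0.0534·29 + 0.0728·81 + 0.0686·46 + 1.0901·85 = 111.2836
Δx_1 = L[1,6] · Δd_6 = 0.0701 · 11 = 0.7711

0.7711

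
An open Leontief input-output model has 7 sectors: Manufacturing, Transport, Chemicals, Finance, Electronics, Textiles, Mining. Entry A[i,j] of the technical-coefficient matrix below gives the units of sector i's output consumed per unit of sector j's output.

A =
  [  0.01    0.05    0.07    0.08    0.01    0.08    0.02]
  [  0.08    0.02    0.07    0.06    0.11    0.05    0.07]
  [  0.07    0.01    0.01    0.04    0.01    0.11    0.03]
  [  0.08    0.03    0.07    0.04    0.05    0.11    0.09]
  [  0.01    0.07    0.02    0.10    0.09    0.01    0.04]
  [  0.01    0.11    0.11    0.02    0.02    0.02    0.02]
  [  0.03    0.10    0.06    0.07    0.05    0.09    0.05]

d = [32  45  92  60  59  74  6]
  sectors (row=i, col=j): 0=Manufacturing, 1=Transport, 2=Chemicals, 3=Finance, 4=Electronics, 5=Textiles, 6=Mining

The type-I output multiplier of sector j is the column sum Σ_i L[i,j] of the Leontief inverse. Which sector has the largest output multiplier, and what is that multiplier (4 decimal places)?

Textiles (1.7489)

Form M = I − A:
  [  0.99   -0.05   -0.07   -0.08   -0.01   -0.08   -0.02]
  [ -0.08    0.98   -0.07   -0.06   -0.11   -0.05   -0.07]
  [ -0.07   -0.01    0.99   -0.04   -0.01   -0.11   -0.03]
  [ -0.08   -0.03   -0.07    0.96   -0.05   -0.11   -0.09]
  [ -0.01   -0.07   -0.02   -0.10    0.91   -0.01   -0.04]
  [ -0.01   -0.11   -0.11   -0.02   -0.02    0.98   -0.02]
  [ -0.03   -0.10   -0.06   -0.07   -0.05   -0.09    0.95]
Leontief inverse L = M⁻¹:
  [  1.0348    0.0769    0.1022    0.1043    0.0325    0.1160    0.0444]
  [  0.1076    1.0619    0.1100    0.1044    0.1442    0.0979    0.1020]
  [  0.0849    0.0390    1.0419    0.0620    0.0261    0.1375    0.0474]
  [  0.1077    0.0757    0.1160    1.0808    0.0811    0.1589    0.1207]
  [  0.0365    0.0993    0.0513    0.1346    1.1242    0.0469    0.0708]
  [  0.0364    0.1308    0.1359    0.0468    0.0458    1.0550    0.0433]
  [  0.0627    0.1399    0.1047    0.1094    0.0873    0.1368    1.0845]
Total output x = L · d:
  x_0 = 1.0348·32 + 0.0769·45 + 0.1022·92 + 0.1043·60 + 0.0325·59 + 0.1160·74 + 0.0444·6 = 63.0071
  x_1 = 0.1076·32 + 1.0619·45 + 0.1100·92 + 0.1044·60 + 0.1442·59 + 0.0979·74 + 0.1020·6 = 83.9832
  x_2 = 0.0849·32 + 0.0390·45 + 1.0419·92 + 0.0620·60 + 0.0261·59 + 0.1375·74 + 0.0474·6 = 116.0445
  x_3 = 0.1077·32 + 0.0757·45 + 0.1160·92 + 1.0808·60 + 0.0811·59 + 0.1589·74 + 0.1207·6 = 99.6399
  x_4 = 0.0365·32 + 0.0993·45 + 0.0513·92 + 0.1346·60 + 1.1242·59 + 0.0469·74 + 0.0708·6 = 88.6580
  x_5 = 0.0364·32 + 0.1308·45 + 0.1359·92 + 0.0468·60 + 0.0458·59 + 1.0550·74 + 0.0433·6 = 103.3925
  x_6 = 0.0627·32 + 0.1399·45 + 0.1047·92 + 0.1094·60 + 0.0873·59 + 0.1368·74 + 1.0845·6 = 46.2781
Output multipliers (column sums of L):
  Manufacturing: 1.4706
  Transport: 1.6235
  Chemicals: 1.6621
  Finance: 1.6423
  Electronics: 1.5414
  Textiles: 1.7489
  Mining: 1.5130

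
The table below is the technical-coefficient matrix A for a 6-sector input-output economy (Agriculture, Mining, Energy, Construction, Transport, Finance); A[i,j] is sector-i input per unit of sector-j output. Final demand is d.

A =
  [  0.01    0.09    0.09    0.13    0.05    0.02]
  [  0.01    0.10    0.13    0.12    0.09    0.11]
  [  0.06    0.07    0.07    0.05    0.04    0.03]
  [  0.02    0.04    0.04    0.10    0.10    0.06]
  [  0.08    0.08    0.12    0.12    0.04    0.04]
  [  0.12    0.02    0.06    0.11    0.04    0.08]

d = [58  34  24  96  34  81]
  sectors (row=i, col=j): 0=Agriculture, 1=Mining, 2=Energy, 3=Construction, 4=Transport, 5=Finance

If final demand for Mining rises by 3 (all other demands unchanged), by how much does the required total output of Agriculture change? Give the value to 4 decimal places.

0.4010

Form M = I − A:
  [  0.99   -0.09   -0.09   -0.13   -0.05   -0.02]
  [ -0.01    0.90   -0.13   -0.12   -0.09   -0.11]
  [ -0.06   -0.07    0.93   -0.05   -0.04   -0.03]
  [ -0.02   -0.04   -0.04    0.90   -0.10   -0.06]
  [ -0.08   -0.08   -0.12   -0.12    0.96   -0.04]
  [ -0.12   -0.02   -0.06   -0.11   -0.04    0.92]
Leontief inverse L = M⁻¹:
  [  1.0392    0.1337    0.1439    0.1960    0.0956    0.0602]
  [  0.0611    1.1600    0.2075    0.2155    0.1500    0.1674]
  [  0.0844    0.1080    1.1167    0.1061    0.0747    0.0613]
  [  0.0526    0.0785    0.0903    1.1644    0.1391    0.0955]
  [  0.1152    0.1338    0.1849    0.2008    1.0924    0.0851]
  [  0.1537    0.0649    0.1149    0.1851    0.0847    1.1176]
Total output x = L · d:
  x_0 = 1.0392·58 + 0.1337·34 + 0.1439·24 + 0.1960·96 + 0.0956·34 + 0.0602·81 = 95.2117
  x_1 = 0.0611·58 + 1.1600·34 + 0.2075·24 + 0.2155·96 + 0.1500·34 + 0.1674·81 = 87.2998
  x_2 = 0.0844·58 + 0.1080·34 + 1.1167·24 + 0.1061·96 + 0.0747·34 + 0.0613·81 = 53.0552
  x_3 = 0.0526·58 + 0.0785·34 + 0.0903·24 + 1.1644·96 + 0.1391·34 + 0.0955·81 = 132.1335
  x_4 = 0.1152·58 + 0.1338·34 + 0.1849·24 + 0.2008·96 + 1.0924·34 + 0.0851·81 = 78.9851
  x_5 = 0.1537·58 + 0.0649·34 + 0.1149·24 + 0.1851·96 + 0.0847·34 + 1.1176·81 = 125.0530
Δx_0 = L[0,1] · Δd_1 = 0.1337 · 3 = 0.4010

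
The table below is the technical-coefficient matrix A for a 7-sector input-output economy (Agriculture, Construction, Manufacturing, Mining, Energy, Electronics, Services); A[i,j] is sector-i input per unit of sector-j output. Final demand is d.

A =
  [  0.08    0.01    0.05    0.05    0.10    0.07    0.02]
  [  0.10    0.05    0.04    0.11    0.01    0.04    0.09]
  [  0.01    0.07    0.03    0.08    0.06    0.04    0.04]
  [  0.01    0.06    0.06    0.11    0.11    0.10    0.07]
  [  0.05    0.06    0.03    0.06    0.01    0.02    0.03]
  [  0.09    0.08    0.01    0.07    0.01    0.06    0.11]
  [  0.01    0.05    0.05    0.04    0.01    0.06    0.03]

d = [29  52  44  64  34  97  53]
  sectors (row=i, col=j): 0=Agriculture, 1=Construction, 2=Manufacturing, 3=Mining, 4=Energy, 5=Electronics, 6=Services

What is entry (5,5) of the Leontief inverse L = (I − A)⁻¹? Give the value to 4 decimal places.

Form M = I − A:
  [  0.92   -0.01   -0.05   -0.05   -0.10   -0.07   -0.02]
  [ -0.10    0.95   -0.04   -0.11   -0.01   -0.04   -0.09]
  [ -0.01   -0.07    0.97   -0.08   -0.06   -0.04   -0.04]
  [ -0.01   -0.06   -0.06    0.89   -0.11   -0.10   -0.07]
  [ -0.05   -0.06   -0.03   -0.06    0.99   -0.02   -0.03]
  [ -0.09   -0.08   -0.01   -0.07   -0.01    0.94   -0.11]
  [ -0.01   -0.05   -0.05   -0.04   -0.01   -0.06    0.97]
Leontief inverse L = M⁻¹:
  [  1.1111    0.0426    0.0726    0.0934    0.1290    0.1037    0.0523]
  [  0.1332    1.0868    0.0709    0.1641    0.0491    0.0860    0.1296]
  [  0.0360    0.1008    1.0517    0.1235    0.0836    0.0713    0.0731]
  [  0.0494    0.1095    0.0920    1.1750    0.1449    0.1481    0.1210]
  [  0.0718    0.0823    0.0482    0.0943    1.0326    0.0464    0.0551]
  [  0.1261    0.1153    0.0392    0.1212    0.0424    1.1032    0.1501]
  [  0.0308    0.0742    0.0653    0.0727    0.0274    0.0840    1.0568]
Total output x = L · d:
  x_0 = 1.1111·29 + 0.0426·52 + 0.0726·44 + 0.0934·64 + 0.1290·34 + 0.1037·97 + 0.0523·53 = 60.8232
  x_1 = 0.1332·29 + 1.0868·52 + 0.0709·44 + 0.1641·64 + 0.0491·34 + 0.0860·97 + 0.1296·53 = 90.8736
  x_2 = 0.0360·29 + 0.1008·52 + 1.0517·44 + 0.1235·64 + 0.0836·34 + 0.0713·97 + 0.0731·53 = 74.0976
  x_3 = 0.0494·29 + 0.1095·52 + 0.0920·44 + 1.1750·64 + 0.1449·34 + 0.1481·97 + 0.1210·53 = 112.0799
  x_4 = 0.0718·29 + 0.0823·52 + 0.0482·44 + 0.0943·64 + 1.0326·34 + 0.0464·97 + 0.0551·53 = 57.0435
  x_5 = 0.1261·29 + 0.1153·52 + 0.0392·44 + 0.1212·64 + 0.0424·34 + 1.1032·97 + 0.1501·53 = 135.5436
  x_6 = 0.0308·29 + 0.0742·52 + 0.0653·44 + 0.0727·64 + 0.0274·34 + 0.0840·97 + 1.0568·53 = 77.3640

L[5,5] = 1.1032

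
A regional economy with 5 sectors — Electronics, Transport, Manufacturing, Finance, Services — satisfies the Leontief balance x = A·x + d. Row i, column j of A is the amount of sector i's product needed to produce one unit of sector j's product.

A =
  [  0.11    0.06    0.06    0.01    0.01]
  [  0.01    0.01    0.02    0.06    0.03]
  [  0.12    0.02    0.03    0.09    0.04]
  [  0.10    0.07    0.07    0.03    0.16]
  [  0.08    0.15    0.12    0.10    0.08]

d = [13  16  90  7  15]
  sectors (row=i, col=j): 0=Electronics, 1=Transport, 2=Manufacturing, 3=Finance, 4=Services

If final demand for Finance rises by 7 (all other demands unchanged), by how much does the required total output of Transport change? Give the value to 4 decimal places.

0.5023

Form M = I − A:
  [  0.89   -0.06   -0.06   -0.01   -0.01]
  [ -0.01    0.99   -0.02   -0.06   -0.03]
  [ -0.12   -0.02    0.97   -0.09   -0.04]
  [ -0.10   -0.07   -0.07    0.97   -0.16]
  [ -0.08   -0.15   -0.12   -0.10    0.92]
Leontief inverse L = M⁻¹:
  [  1.1397    0.0759    0.0767    0.0259    0.0227]
  [  0.0284    1.0248    0.0340    0.0718    0.0477]
  [  0.1618    0.0493    1.0584    0.1100    0.0685]
  [  0.1546    0.1172    0.1136    1.0706    0.1966]
  [  0.1416    0.1929    0.1626    0.1447    1.1270]
Total output x = L · d:
  x_0 = 1.1397·13 + 0.0759·16 + 0.0767·90 + 0.0259·7 + 0.0227·15 = 23.4599
  x_1 = 0.0284·13 + 1.0248·16 + 0.0340·90 + 0.0718·7 + 0.0477·15 = 21.0411
  x_2 = 0.1618·13 + 0.0493·16 + 1.0584·90 + 0.1100·7 + 0.0685·15 = 99.9428
  x_3 = 0.1546·13 + 0.1172·16 + 0.1136·90 + 1.0706·7 + 0.1966·15 = 24.5480
  x_4 = 0.1416·13 + 0.1929·16 + 0.1626·90 + 0.1447·7 + 1.1270·15 = 37.4792
Δx_1 = L[1,3] · Δd_3 = 0.0718 · 7 = 0.5023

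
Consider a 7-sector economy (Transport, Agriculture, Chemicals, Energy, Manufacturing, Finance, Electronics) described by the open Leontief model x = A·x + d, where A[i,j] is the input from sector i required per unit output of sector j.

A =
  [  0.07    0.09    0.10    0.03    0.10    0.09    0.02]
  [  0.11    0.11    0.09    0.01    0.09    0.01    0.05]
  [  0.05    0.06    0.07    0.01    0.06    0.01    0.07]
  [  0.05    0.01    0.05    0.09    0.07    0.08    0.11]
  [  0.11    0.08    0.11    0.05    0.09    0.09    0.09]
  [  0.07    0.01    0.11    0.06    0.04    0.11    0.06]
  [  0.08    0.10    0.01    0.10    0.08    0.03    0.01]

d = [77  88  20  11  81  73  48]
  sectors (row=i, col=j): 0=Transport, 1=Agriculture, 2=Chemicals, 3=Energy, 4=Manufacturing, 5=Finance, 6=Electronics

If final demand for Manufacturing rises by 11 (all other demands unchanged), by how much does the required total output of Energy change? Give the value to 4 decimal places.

Form M = I − A:
  [  0.93   -0.09   -0.10   -0.03   -0.10   -0.09   -0.02]
  [ -0.11    0.89   -0.09   -0.01   -0.09   -0.01   -0.05]
  [ -0.05   -0.06    0.93   -0.01   -0.06   -0.01   -0.07]
  [ -0.05   -0.01   -0.05    0.91   -0.07   -0.08   -0.11]
  [ -0.11   -0.08   -0.11   -0.05    0.91   -0.09   -0.09]
  [ -0.07   -0.01   -0.11   -0.06   -0.04    0.89   -0.06]
  [ -0.08   -0.10   -0.01   -0.10   -0.08   -0.03    0.99]
Leontief inverse L = M⁻¹:
  [  1.1446    0.1542    0.1800    0.0687    0.1712    0.1455    0.0757]
  [  0.1826    1.1798    0.1632    0.0442    0.1620    0.0572    0.0979]
  [  0.0997    0.1076    1.1173    0.0368    0.1090    0.0416    0.1030]
  [  0.1146    0.0636    0.1132    1.1385    0.1340    0.1349    0.1604]
  [  0.1999    0.1601    0.2022    0.1027    1.1785    0.1579    0.1545]
  [  0.1308    0.0605    0.1759    0.1010    0.1004    1.1624    0.1089]
  [  0.1436    0.1539    0.0754    0.1368    0.1431    0.0796    1.0591]
Total output x = L · d:
  x_0 = 1.1446·77 + 0.1542·88 + 0.1800·20 + 0.0687·11 + 0.1712·81 + 0.1455·73 + 0.0757·48 = 134.1824
  x_1 = 0.1826·77 + 1.1798·88 + 0.1632·20 + 0.0442·11 + 0.1620·81 + 0.0572·73 + 0.0979·48 = 143.6288
  x_2 = 0.0997·77 + 0.1076·88 + 1.1173·20 + 0.0368·11 + 0.1090·81 + 0.0416·73 + 0.1030·48 = 56.7078
  x_3 = 0.1146·77 + 0.0636·88 + 0.1132·20 + 1.1385·11 + 0.1340·81 + 0.1349·73 + 0.1604·48 = 57.6021
  x_4 = 0.1999·77 + 0.1601·88 + 0.2022·20 + 0.1027·11 + 1.1785·81 + 0.1579·73 + 0.1545·48 = 149.0518
  x_5 = 0.1308·77 + 0.0605·88 + 0.1759·20 + 0.1010·11 + 0.1004·81 + 1.1624·73 + 0.1089·48 = 118.2431
  x_6 = 0.1436·77 + 0.1539·88 + 0.0754·20 + 0.1368·11 + 0.1431·81 + 0.0796·73 + 1.0591·48 = 95.8547
Δx_3 = L[3,4] · Δd_4 = 0.1340 · 11 = 1.4735

1.4735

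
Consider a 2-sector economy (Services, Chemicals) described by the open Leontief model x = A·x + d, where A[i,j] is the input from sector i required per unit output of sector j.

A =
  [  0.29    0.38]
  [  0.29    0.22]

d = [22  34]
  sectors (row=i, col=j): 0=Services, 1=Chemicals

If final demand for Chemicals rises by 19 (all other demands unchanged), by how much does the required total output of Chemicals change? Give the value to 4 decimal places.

30.4103

Form M = I − A:
  [  0.71   -0.38]
  [ -0.29    0.78]
Leontief inverse L = M⁻¹:
  [  1.7583    0.8566]
  [  0.6537    1.6005]
Total output x = L · d:
  x_0 = 1.7583·22 + 0.8566·34 = 67.8088
  x_1 = 0.6537·22 + 1.6005·34 = 68.8007
Δx_1 = L[1,1] · Δd_1 = 1.6005 · 19 = 30.4103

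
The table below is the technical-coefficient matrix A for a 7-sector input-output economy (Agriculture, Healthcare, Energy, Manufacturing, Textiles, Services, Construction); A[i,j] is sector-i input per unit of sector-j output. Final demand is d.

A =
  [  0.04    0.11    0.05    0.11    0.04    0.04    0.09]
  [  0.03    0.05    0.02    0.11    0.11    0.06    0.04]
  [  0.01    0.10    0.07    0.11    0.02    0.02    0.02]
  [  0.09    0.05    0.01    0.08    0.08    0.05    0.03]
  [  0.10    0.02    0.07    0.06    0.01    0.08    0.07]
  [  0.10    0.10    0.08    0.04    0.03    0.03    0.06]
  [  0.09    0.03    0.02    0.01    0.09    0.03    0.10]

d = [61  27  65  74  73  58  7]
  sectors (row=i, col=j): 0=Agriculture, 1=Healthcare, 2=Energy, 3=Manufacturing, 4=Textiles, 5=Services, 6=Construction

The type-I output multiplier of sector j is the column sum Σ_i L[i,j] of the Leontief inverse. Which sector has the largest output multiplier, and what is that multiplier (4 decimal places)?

Form M = I − A:
  [  0.96   -0.11   -0.05   -0.11   -0.04   -0.04   -0.09]
  [ -0.03    0.95   -0.02   -0.11   -0.11   -0.06   -0.04]
  [ -0.01   -0.10    0.93   -0.11   -0.02   -0.02   -0.02]
  [ -0.09   -0.05   -0.01    0.92   -0.08   -0.05   -0.03]
  [ -0.10   -0.02   -0.07   -0.06    0.99   -0.08   -0.07]
  [ -0.10   -0.10   -0.08   -0.04   -0.03    0.97   -0.06]
  [ -0.09   -0.03   -0.02   -0.01   -0.09   -0.03    0.90]
Leontief inverse L = M⁻¹:
  [  1.0938    0.1584    0.0805    0.1702    0.0919    0.0771    0.1362]
  [  0.0828    1.0918    0.0508    0.1612    0.1490    0.0951    0.0812]
  [  0.0459    0.1363    1.0918    0.1587    0.0577    0.0472    0.0478]
  [  0.1368    0.0928    0.0389    1.1310    0.1170    0.0823    0.0710]
  [  0.1448    0.0703    0.1011    0.1121    1.0484    0.1081    0.1123]
  [  0.1435    0.1504    0.1113    0.1006    0.0745    1.0630    0.1035]
  [  0.1339    0.0683    0.0483    0.0530    0.1241    0.0591    1.1440]
Total output x = L · d:
  x_0 = 1.0938·61 + 0.1584·27 + 0.0805·65 + 0.1702·74 + 0.0919·73 + 0.0771·58 + 0.1362·7 = 100.9600
  x_1 = 0.0828·61 + 1.0918·27 + 0.0508·65 + 0.1612·74 + 0.1490·73 + 0.0951·58 + 0.0812·7 = 66.7234
  x_2 = 0.0459·61 + 0.1363·27 + 1.0918·65 + 0.1587·74 + 0.0577·73 + 0.0472·58 + 0.0478·7 = 96.4738
  x_3 = 0.1368·61 + 0.0928·27 + 0.0389·65 + 1.1310·74 + 0.1170·73 + 0.0823·58 + 0.0710·7 = 110.8854
  x_4 = 0.1448·61 + 0.0703·27 + 0.1011·65 + 0.1121·74 + 1.0484·73 + 0.1081·58 + 0.1123·7 = 109.1833
  x_5 = 0.1435·61 + 0.1504·27 + 0.1113·65 + 0.1006·74 + 0.0745·73 + 1.0630·58 + 0.1035·7 = 95.3106
  x_6 = 0.1339·61 + 0.0683·27 + 0.0483·65 + 0.0530·74 + 0.1241·73 + 0.0591·58 + 1.1440·7 = 37.5692
Output multipliers (column sums of L):
  Agriculture: 1.7814
  Healthcare: 1.7683
  Energy: 1.5227
  Manufacturing: 1.8869
  Textiles: 1.6624
  Services: 1.5320
  Construction: 1.6960

Manufacturing (1.8869)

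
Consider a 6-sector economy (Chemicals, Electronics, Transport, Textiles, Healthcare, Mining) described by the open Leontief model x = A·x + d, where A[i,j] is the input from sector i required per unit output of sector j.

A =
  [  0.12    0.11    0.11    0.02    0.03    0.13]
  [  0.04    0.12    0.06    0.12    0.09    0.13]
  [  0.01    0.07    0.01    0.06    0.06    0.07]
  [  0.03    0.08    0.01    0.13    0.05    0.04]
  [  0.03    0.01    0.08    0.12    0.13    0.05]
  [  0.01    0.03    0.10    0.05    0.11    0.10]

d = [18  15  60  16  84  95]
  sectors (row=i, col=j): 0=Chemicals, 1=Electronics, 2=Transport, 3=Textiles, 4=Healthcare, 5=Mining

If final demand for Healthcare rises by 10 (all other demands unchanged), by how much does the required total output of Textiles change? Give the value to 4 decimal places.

0.9643

Form M = I − A:
  [  0.88   -0.11   -0.11   -0.02   -0.03   -0.13]
  [ -0.04    0.88   -0.06   -0.12   -0.09   -0.13]
  [ -0.01   -0.07    0.99   -0.06   -0.06   -0.07]
  [ -0.03   -0.08   -0.01    0.87   -0.05   -0.04]
  [ -0.03   -0.01   -0.08   -0.12    0.87   -0.05]
  [ -0.01   -0.03   -0.10   -0.05   -0.11    0.90]
Leontief inverse L = M⁻¹:
  [  1.1552    0.1744    0.1698    0.0887    0.1019    0.2149]
  [  0.0704    1.1824    0.1165    0.2084    0.1712    0.2088]
  [  0.0248    0.1004    1.0394    0.1066    0.1029    0.1094]
  [  0.0508    0.1217    0.0415    1.1885    0.0964    0.0863]
  [  0.0515    0.0494    0.1164    0.1854    1.1874    0.0978]
  [  0.0270    0.0653    0.1378    0.1085    0.1687    1.1494]
Total output x = L · d:
  x_0 = 1.1552·18 + 0.1744·15 + 0.1698·60 + 0.0887·16 + 0.1019·84 + 0.2149·95 = 63.9814
  x_1 = 0.0704·18 + 1.1824·15 + 0.1165·60 + 0.2084·16 + 0.1712·84 + 0.2088·95 = 63.5400
  x_2 = 0.0248·18 + 0.1004·15 + 1.0394·60 + 0.1066·16 + 0.1029·84 + 0.1094·95 = 85.0485
  x_3 = 0.0508·18 + 0.1217·15 + 0.0415·60 + 1.1885·16 + 0.0964·84 + 0.0863·95 = 40.5506
  x_4 = 0.0515·18 + 0.0494·15 + 0.1164·60 + 0.1854·16 + 1.1874·84 + 0.0978·95 = 120.6511
  x_5 = 0.0270·18 + 0.0653·15 + 0.1378·60 + 0.1085·16 + 0.1687·84 + 1.1494·95 = 134.8334
Δx_3 = L[3,4] · Δd_4 = 0.0964 · 10 = 0.9643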